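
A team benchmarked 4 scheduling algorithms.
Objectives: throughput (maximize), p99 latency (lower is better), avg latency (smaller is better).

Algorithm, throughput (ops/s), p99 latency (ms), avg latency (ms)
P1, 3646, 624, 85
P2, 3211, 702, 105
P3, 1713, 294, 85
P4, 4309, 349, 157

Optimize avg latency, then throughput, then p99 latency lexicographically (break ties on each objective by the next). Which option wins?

First minimize avg latency: best is 85, kept {P1, P3}.
Then maximize throughput: best is 3646, kept {P1}.

P1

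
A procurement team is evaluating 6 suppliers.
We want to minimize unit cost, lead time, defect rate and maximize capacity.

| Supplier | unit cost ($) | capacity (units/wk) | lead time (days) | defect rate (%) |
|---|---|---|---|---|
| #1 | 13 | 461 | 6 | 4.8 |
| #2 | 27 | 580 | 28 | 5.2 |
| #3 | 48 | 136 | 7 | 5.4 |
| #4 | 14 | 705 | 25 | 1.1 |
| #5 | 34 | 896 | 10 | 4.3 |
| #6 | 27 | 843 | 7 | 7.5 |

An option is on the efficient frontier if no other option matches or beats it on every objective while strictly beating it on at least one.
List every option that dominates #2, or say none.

#4: unit cost 14≤27, capacity 705≥580, lead time 25≤28, defect rate 1.1≤5.2 — dominates #2.
Others (#1, #3, #5, #6) are each worse than #2 on at least one objective.

#4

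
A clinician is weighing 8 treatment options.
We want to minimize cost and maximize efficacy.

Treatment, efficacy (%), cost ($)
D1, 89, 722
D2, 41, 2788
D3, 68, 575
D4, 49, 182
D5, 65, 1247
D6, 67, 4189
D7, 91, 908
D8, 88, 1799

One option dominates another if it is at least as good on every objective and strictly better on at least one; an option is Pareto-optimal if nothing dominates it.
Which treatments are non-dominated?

D1, D3, D4, D7

D1: not dominated.
D2: dominated by D1 (efficacy 89≥41, cost 722≤2788).
D3: not dominated.
D4: not dominated (best cost).
D5: dominated by D1 (efficacy 89≥65, cost 722≤1247).
D6: dominated by D1 (efficacy 89≥67, cost 722≤4189).
D7: not dominated (best efficacy).
D8: dominated by D1 (efficacy 89≥88, cost 722≤1799).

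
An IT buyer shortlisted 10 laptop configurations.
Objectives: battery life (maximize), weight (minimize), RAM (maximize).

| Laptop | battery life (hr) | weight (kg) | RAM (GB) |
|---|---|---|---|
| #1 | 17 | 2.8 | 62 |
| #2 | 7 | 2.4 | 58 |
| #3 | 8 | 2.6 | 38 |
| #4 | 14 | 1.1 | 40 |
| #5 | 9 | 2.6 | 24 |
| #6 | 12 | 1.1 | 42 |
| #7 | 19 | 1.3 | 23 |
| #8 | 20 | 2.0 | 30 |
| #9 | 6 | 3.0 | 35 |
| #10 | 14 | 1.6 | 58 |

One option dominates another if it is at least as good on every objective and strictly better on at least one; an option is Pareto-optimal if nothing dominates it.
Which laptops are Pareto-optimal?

#1: not dominated (best RAM).
#2: dominated by #10 (battery life 14≥7, weight 1.6≤2.4, RAM 58≥58).
#3: dominated by #4 (battery life 14≥8, weight 1.1≤2.6, RAM 40≥38).
#4: not dominated.
#5: dominated by #4 (battery life 14≥9, weight 1.1≤2.6, RAM 40≥24).
#6: not dominated.
#7: not dominated.
#8: not dominated (best battery life).
#9: dominated by #1 (battery life 17≥6, weight 2.8≤3.0, RAM 62≥35).
#10: not dominated.

#1, #4, #6, #7, #8, #10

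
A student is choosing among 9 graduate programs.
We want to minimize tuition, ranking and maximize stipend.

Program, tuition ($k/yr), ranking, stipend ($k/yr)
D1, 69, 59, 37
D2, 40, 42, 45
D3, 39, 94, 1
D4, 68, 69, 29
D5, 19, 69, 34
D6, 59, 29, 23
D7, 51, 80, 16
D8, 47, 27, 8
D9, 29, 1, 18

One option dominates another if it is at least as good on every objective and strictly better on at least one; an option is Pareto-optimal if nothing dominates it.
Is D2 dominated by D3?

No

D3 vs D2: D3 is worse on ranking (94 vs 42), so it does not dominate D2.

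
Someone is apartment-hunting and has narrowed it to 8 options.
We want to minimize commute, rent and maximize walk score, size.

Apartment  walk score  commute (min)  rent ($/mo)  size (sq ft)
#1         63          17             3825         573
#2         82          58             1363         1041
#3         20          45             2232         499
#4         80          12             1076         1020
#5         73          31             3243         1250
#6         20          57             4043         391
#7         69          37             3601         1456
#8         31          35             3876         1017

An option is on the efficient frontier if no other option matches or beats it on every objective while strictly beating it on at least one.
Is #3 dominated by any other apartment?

#4 vs #3: walk score 80≥20, commute 12≤45, rent 1076≤2232, size 1020≥499 — #4 is at least as good on every objective and strictly better on at least one, so #4 dominates #3.

Yes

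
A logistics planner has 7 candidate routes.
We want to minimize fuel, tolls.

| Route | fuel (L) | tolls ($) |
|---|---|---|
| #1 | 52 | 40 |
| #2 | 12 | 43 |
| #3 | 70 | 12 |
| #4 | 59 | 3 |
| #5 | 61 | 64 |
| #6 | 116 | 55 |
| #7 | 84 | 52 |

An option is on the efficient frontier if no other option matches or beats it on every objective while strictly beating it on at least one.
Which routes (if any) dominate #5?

#1: fuel 52≤61, tolls 40≤64 — dominates #5.
#2: fuel 12≤61, tolls 43≤64 — dominates #5.
#4: fuel 59≤61, tolls 3≤64 — dominates #5.
Others (#3, #6, #7) are each worse than #5 on at least one objective.

#1, #2, #4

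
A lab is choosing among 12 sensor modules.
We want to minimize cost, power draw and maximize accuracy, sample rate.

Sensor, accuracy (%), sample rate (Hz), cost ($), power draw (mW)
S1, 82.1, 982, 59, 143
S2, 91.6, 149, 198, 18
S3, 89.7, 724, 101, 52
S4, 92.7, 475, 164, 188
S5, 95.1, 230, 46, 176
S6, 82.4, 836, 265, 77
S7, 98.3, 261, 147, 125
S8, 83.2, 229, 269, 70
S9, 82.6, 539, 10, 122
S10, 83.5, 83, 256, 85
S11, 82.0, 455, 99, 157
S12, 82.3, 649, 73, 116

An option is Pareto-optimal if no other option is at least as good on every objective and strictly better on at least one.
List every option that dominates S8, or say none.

S3

S3: accuracy 89.7≥83.2, sample rate 724≥229, cost 101≤269, power draw 52≤70 — dominates S8.
Others (S1, S2, S4, S5, S6, S7, S9, S10, S11, S12) are each worse than S8 on at least one objective.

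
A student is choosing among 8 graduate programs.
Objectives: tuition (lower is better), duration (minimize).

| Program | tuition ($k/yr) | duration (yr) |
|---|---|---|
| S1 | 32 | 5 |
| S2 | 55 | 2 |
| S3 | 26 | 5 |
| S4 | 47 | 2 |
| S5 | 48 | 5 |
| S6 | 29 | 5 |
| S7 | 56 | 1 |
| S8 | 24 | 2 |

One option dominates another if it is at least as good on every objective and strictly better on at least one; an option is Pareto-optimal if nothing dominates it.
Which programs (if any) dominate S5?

S1: tuition 32≤48, duration 5≤5 — dominates S5.
S3: tuition 26≤48, duration 5≤5 — dominates S5.
S4: tuition 47≤48, duration 2≤5 — dominates S5.
S6: tuition 29≤48, duration 5≤5 — dominates S5.
S8: tuition 24≤48, duration 2≤5 — dominates S5.
Others (S2, S7) are each worse than S5 on at least one objective.

S1, S3, S4, S6, S8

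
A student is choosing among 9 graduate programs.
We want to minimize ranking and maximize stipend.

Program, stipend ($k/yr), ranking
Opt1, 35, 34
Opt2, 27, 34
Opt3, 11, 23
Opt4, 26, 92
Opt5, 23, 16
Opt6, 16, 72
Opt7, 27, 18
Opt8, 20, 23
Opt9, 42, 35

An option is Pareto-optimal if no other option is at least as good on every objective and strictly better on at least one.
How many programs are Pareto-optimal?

Opt1: not dominated.
Opt2: dominated by Opt1 (stipend 35≥27, ranking 34≤34).
Opt3: dominated by Opt5 (stipend 23≥11, ranking 16≤23).
Opt4: dominated by Opt1 (stipend 35≥26, ranking 34≤92).
Opt5: not dominated (best ranking).
Opt6: dominated by Opt1 (stipend 35≥16, ranking 34≤72).
Opt7: not dominated.
Opt8: dominated by Opt5 (stipend 23≥20, ranking 16≤23).
Opt9: not dominated (best stipend).
Pareto-optimal: Opt1, Opt5, Opt7, Opt9 → 4.

4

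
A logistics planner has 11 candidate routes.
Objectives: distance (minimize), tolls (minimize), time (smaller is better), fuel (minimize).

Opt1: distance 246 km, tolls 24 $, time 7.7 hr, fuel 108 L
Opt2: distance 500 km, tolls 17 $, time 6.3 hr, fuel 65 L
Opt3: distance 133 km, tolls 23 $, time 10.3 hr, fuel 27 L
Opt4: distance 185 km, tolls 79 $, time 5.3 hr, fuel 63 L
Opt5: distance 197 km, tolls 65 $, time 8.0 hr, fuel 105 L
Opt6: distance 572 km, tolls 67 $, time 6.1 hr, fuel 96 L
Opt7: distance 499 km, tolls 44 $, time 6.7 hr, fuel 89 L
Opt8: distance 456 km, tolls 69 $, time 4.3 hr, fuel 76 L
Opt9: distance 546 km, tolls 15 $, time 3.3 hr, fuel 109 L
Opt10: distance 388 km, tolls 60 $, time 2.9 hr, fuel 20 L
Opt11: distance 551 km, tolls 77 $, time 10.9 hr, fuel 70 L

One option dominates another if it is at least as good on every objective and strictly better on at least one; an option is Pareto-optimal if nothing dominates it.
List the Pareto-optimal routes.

Opt1: not dominated.
Opt2: not dominated.
Opt3: not dominated (best distance).
Opt4: not dominated.
Opt5: not dominated.
Opt6: dominated by Opt10 (distance 388≤572, tolls 60≤67, time 2.9≤6.1, fuel 20≤96).
Opt7: not dominated.
Opt8: dominated by Opt10 (distance 388≤456, tolls 60≤69, time 2.9≤4.3, fuel 20≤76).
Opt9: not dominated (best tolls).
Opt10: not dominated (best time).
Opt11: dominated by Opt2 (distance 500≤551, tolls 17≤77, time 6.3≤10.9, fuel 65≤70).

Opt1, Opt2, Opt3, Opt4, Opt5, Opt7, Opt9, Opt10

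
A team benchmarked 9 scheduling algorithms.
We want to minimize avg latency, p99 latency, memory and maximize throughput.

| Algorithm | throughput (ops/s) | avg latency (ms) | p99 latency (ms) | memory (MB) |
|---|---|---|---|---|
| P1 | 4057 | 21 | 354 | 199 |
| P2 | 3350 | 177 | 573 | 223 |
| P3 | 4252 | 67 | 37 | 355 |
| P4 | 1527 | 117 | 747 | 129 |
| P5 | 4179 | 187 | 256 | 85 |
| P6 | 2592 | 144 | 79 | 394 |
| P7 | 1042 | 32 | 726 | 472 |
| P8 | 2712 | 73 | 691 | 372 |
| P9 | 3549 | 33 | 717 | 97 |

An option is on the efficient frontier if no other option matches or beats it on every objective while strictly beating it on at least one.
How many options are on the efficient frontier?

4

P1: not dominated (best avg latency).
P2: dominated by P1 (throughput 4057≥3350, avg latency 21≤177, p99 latency 354≤573, memory 199≤223).
P3: not dominated (best throughput).
P4: dominated by P9 (throughput 3549≥1527, avg latency 33≤117, p99 latency 717≤747, memory 97≤129).
P5: not dominated (best memory).
P6: dominated by P3 (throughput 4252≥2592, avg latency 67≤144, p99 latency 37≤79, memory 355≤394).
P7: dominated by P1 (throughput 4057≥1042, avg latency 21≤32, p99 latency 354≤726, memory 199≤472).
P8: dominated by P1 (throughput 4057≥2712, avg latency 21≤73, p99 latency 354≤691, memory 199≤372).
P9: not dominated.
Pareto-optimal: P1, P3, P5, P9 → 4.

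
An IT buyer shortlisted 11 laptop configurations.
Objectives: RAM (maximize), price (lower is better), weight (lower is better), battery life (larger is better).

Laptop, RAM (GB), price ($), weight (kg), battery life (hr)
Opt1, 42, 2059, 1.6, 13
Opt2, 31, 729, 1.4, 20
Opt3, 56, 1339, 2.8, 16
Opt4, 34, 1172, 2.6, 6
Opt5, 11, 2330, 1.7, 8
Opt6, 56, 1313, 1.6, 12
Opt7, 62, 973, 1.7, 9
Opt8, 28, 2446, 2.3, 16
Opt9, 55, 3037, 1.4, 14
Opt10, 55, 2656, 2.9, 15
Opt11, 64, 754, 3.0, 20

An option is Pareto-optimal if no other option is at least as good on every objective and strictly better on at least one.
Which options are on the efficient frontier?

Opt1: not dominated.
Opt2: not dominated (best price).
Opt3: not dominated.
Opt4: dominated by Opt7 (RAM 62≥34, price 973≤1172, weight 1.7≤2.6, battery life 9≥6).
Opt5: dominated by Opt1 (RAM 42≥11, price 2059≤2330, weight 1.6≤1.7, battery life 13≥8).
Opt6: not dominated.
Opt7: not dominated.
Opt8: dominated by Opt2 (RAM 31≥28, price 729≤2446, weight 1.4≤2.3, battery life 20≥16).
Opt9: not dominated.
Opt10: dominated by Opt3 (RAM 56≥55, price 1339≤2656, weight 2.8≤2.9, battery life 16≥15).
Opt11: not dominated (best RAM).

Opt1, Opt2, Opt3, Opt6, Opt7, Opt9, Opt11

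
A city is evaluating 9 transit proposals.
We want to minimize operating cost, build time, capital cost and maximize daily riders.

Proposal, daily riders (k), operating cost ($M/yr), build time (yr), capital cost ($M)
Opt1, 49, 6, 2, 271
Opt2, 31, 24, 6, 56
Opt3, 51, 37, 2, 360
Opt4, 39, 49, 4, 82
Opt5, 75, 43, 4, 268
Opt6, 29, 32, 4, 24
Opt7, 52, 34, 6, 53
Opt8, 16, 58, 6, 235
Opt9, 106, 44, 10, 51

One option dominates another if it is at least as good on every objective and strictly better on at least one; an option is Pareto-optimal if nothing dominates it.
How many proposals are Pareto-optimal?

Opt1: not dominated (best operating cost).
Opt2: not dominated.
Opt3: not dominated.
Opt4: not dominated.
Opt5: not dominated.
Opt6: not dominated (best capital cost).
Opt7: not dominated.
Opt8: dominated by Opt2 (daily riders 31≥16, operating cost 24≤58, build time 6≤6, capital cost 56≤235).
Opt9: not dominated (best daily riders).
Pareto-optimal: Opt1, Opt2, Opt3, Opt4, Opt5, Opt6, Opt7, Opt9 → 8.

8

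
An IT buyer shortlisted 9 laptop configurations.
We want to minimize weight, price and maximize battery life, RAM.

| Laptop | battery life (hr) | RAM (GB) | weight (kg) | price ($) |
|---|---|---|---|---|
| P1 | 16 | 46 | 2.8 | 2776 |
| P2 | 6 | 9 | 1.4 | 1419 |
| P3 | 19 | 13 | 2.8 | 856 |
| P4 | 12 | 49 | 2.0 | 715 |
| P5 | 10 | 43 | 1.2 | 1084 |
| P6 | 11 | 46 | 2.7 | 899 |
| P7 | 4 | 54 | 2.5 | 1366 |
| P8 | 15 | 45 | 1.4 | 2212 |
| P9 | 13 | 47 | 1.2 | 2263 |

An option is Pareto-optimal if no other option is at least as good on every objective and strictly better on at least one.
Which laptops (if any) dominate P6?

P4

P4: battery life 12≥11, RAM 49≥46, weight 2.0≤2.7, price 715≤899 — dominates P6.
Others (P1, P2, P3, P5, P7, P8, P9) are each worse than P6 on at least one objective.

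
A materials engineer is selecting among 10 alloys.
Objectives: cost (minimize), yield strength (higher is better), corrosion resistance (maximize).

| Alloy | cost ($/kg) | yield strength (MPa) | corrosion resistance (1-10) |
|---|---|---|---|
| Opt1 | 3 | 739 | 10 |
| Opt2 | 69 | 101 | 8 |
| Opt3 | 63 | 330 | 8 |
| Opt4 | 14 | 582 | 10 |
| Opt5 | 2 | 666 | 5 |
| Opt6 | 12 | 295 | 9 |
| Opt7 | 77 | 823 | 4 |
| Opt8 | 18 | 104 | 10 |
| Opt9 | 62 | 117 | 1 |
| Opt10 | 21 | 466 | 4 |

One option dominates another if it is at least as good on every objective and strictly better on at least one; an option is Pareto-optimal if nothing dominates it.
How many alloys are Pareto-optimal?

3

Opt1: not dominated.
Opt2: dominated by Opt1 (cost 3≤69, yield strength 739≥101, corrosion resistance 10≥8).
Opt3: dominated by Opt1 (cost 3≤63, yield strength 739≥330, corrosion resistance 10≥8).
Opt4: dominated by Opt1 (cost 3≤14, yield strength 739≥582, corrosion resistance 10≥10).
Opt5: not dominated (best cost).
Opt6: dominated by Opt1 (cost 3≤12, yield strength 739≥295, corrosion resistance 10≥9).
Opt7: not dominated (best yield strength).
Opt8: dominated by Opt1 (cost 3≤18, yield strength 739≥104, corrosion resistance 10≥10).
Opt9: dominated by Opt1 (cost 3≤62, yield strength 739≥117, corrosion resistance 10≥1).
Opt10: dominated by Opt1 (cost 3≤21, yield strength 739≥466, corrosion resistance 10≥4).
Pareto-optimal: Opt1, Opt5, Opt7 → 3.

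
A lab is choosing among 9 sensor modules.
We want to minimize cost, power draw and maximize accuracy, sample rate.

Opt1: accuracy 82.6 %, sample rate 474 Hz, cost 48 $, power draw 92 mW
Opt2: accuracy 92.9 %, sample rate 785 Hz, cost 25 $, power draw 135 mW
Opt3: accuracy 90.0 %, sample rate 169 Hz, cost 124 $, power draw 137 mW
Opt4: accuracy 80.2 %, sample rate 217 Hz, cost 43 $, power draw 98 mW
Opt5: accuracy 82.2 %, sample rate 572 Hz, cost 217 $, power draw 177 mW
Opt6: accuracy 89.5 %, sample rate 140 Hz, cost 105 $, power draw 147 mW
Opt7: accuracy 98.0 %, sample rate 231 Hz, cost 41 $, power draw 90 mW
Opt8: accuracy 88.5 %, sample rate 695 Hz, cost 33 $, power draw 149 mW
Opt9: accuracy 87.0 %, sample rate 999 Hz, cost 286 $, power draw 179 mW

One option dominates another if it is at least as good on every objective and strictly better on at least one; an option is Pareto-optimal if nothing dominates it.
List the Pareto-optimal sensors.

Opt1: not dominated.
Opt2: not dominated (best cost).
Opt3: dominated by Opt2 (accuracy 92.9≥90.0, sample rate 785≥169, cost 25≤124, power draw 135≤137).
Opt4: dominated by Opt7 (accuracy 98.0≥80.2, sample rate 231≥217, cost 41≤43, power draw 90≤98).
Opt5: dominated by Opt2 (accuracy 92.9≥82.2, sample rate 785≥572, cost 25≤217, power draw 135≤177).
Opt6: dominated by Opt2 (accuracy 92.9≥89.5, sample rate 785≥140, cost 25≤105, power draw 135≤147).
Opt7: not dominated (best accuracy).
Opt8: dominated by Opt2 (accuracy 92.9≥88.5, sample rate 785≥695, cost 25≤33, power draw 135≤149).
Opt9: not dominated (best sample rate).

Opt1, Opt2, Opt7, Opt9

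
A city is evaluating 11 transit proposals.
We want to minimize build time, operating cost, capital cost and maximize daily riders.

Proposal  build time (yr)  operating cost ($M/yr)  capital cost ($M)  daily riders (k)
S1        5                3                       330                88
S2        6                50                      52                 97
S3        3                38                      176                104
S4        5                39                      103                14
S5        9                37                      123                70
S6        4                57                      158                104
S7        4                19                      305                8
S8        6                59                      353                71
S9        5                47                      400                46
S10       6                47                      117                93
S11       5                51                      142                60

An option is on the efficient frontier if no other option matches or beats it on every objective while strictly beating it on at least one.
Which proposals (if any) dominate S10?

none

S1: worse on capital cost (330 vs 117).
S2: worse on operating cost (50 vs 47).
S3: worse on capital cost (176 vs 117).
S4: worse on daily riders (14 vs 93).
S5: worse on build time (9 vs 6).
S6: worse on operating cost (57 vs 47).
S7: worse on capital cost (305 vs 117).
S8: worse on operating cost (59 vs 47).
S9: worse on capital cost (400 vs 117).
S11: worse on operating cost (51 vs 47).
No option dominates S10.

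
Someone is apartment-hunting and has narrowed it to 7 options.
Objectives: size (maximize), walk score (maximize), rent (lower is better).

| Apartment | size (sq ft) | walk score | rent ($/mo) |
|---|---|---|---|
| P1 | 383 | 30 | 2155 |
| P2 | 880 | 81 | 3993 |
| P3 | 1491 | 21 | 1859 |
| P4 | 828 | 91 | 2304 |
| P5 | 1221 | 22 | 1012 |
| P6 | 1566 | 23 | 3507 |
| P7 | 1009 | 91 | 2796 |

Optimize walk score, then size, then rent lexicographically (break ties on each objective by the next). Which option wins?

First maximize walk score: best is 91, kept {P4, P7}.
Then maximize size: best is 1009, kept {P7}.

P7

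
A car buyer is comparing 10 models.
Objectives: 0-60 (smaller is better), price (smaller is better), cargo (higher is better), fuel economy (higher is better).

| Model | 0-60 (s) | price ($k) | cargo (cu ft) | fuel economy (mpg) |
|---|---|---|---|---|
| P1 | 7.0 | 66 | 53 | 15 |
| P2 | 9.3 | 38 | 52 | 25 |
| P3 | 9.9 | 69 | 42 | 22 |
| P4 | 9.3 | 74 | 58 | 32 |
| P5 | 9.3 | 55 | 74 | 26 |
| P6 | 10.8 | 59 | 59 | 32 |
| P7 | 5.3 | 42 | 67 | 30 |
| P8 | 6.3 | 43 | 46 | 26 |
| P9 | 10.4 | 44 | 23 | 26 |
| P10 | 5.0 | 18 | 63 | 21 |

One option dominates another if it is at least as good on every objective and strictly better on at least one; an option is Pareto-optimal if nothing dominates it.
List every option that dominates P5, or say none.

none

P1: worse on price (66 vs 55).
P2: worse on cargo (52 vs 74).
P3: worse on 0-60 (9.9 vs 9.3).
P4: worse on price (74 vs 55).
P6: worse on 0-60 (10.8 vs 9.3).
P7: worse on cargo (67 vs 74).
P8: worse on cargo (46 vs 74).
P9: worse on 0-60 (10.4 vs 9.3).
P10: worse on cargo (63 vs 74).
No option dominates P5.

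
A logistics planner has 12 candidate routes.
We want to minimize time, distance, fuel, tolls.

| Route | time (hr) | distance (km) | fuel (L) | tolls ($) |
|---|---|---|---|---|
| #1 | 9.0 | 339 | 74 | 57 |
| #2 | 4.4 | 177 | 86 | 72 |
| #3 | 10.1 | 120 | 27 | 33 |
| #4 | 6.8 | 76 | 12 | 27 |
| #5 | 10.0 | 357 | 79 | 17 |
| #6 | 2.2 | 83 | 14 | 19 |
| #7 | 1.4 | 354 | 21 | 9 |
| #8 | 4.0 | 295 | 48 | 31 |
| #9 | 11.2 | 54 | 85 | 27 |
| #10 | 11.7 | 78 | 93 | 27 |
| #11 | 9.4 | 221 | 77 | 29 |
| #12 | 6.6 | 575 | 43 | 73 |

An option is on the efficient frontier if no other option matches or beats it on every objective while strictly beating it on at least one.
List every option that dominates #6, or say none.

none

#1: worse on time (9.0 vs 2.2).
#2: worse on time (4.4 vs 2.2).
#3: worse on time (10.1 vs 2.2).
#4: worse on time (6.8 vs 2.2).
#5: worse on time (10.0 vs 2.2).
#7: worse on distance (354 vs 83).
#8: worse on time (4.0 vs 2.2).
#9: worse on time (11.2 vs 2.2).
#10: worse on time (11.7 vs 2.2).
#11: worse on time (9.4 vs 2.2).
#12: worse on time (6.6 vs 2.2).
No option dominates #6.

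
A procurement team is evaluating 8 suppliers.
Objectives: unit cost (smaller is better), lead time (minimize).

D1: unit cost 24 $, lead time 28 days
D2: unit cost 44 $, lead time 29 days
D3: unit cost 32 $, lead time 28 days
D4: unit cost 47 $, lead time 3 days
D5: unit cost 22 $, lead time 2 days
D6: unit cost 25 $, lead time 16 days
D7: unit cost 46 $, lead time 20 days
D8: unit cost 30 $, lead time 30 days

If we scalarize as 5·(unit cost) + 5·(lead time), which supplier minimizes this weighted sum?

D5

D1: 5·24 + 5·28 = 260
D2: 5·44 + 5·29 = 365
D3: 5·32 + 5·28 = 300
D4: 5·47 + 5·3 = 250
D5: 5·22 + 5·2 = 120
D6: 5·25 + 5·16 = 205
D7: 5·46 + 5·20 = 330
D8: 5·30 + 5·30 = 300
Lowest: D5 at 120.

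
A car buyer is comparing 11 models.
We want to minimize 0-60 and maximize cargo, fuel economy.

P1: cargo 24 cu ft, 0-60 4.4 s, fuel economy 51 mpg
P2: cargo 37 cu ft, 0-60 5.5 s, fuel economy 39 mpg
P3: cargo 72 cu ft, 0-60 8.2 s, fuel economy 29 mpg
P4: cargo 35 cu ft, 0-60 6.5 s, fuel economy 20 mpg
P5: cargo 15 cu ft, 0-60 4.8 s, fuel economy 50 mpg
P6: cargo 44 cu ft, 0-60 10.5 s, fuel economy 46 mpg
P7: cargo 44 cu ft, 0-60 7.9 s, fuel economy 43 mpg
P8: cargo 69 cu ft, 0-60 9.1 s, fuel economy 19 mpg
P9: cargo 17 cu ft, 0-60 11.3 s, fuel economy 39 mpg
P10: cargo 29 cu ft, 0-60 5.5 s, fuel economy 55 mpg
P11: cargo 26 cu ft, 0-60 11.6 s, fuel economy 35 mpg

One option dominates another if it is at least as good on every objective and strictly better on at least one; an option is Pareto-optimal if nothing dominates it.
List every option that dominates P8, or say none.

P3: cargo 72≥69, 0-60 8.2≤9.1, fuel economy 29≥19 — dominates P8.
Others (P1, P2, P4, P5, P6, P7, P9, P10, P11) are each worse than P8 on at least one objective.

P3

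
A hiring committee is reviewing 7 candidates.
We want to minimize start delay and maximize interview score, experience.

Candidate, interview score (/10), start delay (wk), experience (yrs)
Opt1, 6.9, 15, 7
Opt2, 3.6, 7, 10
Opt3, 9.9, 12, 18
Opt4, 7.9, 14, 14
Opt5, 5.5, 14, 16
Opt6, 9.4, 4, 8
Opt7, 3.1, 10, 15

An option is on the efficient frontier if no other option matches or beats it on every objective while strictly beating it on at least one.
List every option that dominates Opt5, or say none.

Opt3

Opt3: interview score 9.9≥5.5, start delay 12≤14, experience 18≥16 — dominates Opt5.
Others (Opt1, Opt2, Opt4, Opt6, Opt7) are each worse than Opt5 on at least one objective.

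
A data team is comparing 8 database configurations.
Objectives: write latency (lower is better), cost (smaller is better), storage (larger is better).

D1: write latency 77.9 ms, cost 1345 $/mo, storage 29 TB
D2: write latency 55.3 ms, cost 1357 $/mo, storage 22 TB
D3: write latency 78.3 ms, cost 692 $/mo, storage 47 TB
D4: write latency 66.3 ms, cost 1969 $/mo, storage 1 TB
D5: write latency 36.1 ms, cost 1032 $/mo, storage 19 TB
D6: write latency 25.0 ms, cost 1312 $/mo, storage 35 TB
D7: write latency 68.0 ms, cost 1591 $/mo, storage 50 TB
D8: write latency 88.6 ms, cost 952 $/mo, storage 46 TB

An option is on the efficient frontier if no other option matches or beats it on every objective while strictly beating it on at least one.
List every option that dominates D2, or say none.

D6

D6: write latency 25.0≤55.3, cost 1312≤1357, storage 35≥22 — dominates D2.
Others (D1, D3, D4, D5, D7, D8) are each worse than D2 on at least one objective.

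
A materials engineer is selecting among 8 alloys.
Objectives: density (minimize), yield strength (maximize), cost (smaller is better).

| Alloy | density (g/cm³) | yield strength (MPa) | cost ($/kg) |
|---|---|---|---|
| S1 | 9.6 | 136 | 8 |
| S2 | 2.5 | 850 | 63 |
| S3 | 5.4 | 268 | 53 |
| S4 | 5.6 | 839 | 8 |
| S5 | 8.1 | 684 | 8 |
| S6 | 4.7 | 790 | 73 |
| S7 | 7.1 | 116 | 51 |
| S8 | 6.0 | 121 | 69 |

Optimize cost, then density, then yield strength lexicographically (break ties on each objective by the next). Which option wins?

S4

First minimize cost: best is 8, kept {S1, S4, S5}.
Then minimize density: best is 5.6, kept {S4}.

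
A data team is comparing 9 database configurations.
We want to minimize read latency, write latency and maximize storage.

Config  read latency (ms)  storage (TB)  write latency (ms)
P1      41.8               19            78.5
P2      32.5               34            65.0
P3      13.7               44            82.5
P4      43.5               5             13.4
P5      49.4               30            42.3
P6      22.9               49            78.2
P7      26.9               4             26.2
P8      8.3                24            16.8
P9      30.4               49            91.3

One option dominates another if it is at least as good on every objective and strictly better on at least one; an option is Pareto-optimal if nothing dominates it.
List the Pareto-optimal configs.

P2, P3, P4, P5, P6, P8

P1: dominated by P2 (read latency 32.5≤41.8, storage 34≥19, write latency 65.0≤78.5).
P2: not dominated.
P3: not dominated.
P4: not dominated (best write latency).
P5: not dominated.
P6: not dominated.
P7: dominated by P8 (read latency 8.3≤26.9, storage 24≥4, write latency 16.8≤26.2).
P8: not dominated (best read latency).
P9: dominated by P6 (read latency 22.9≤30.4, storage 49≥49, write latency 78.2≤91.3).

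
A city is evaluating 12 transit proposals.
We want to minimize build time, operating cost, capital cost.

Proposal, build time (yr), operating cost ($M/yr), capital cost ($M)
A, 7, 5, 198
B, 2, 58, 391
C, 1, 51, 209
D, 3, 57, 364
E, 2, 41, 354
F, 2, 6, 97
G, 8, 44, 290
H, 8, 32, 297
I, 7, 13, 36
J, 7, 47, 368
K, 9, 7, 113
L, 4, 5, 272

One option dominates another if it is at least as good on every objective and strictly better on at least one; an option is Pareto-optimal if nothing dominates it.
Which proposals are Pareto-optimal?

A, C, F, I, L

A: not dominated.
B: dominated by C (build time 1≤2, operating cost 51≤58, capital cost 209≤391).
C: not dominated (best build time).
D: dominated by C (build time 1≤3, operating cost 51≤57, capital cost 209≤364).
E: dominated by F (build time 2≤2, operating cost 6≤41, capital cost 97≤354).
F: not dominated.
G: dominated by A (build time 7≤8, operating cost 5≤44, capital cost 198≤290).
H: dominated by A (build time 7≤8, operating cost 5≤32, capital cost 198≤297).
I: not dominated (best capital cost).
J: dominated by A (build time 7≤7, operating cost 5≤47, capital cost 198≤368).
K: dominated by F (build time 2≤9, operating cost 6≤7, capital cost 97≤113).
L: not dominated.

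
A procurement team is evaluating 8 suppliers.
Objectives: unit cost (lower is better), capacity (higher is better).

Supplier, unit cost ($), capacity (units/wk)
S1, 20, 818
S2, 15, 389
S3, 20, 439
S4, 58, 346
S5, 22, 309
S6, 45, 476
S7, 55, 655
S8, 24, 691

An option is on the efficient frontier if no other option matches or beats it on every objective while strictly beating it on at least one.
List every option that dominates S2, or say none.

none

S1: worse on unit cost (20 vs 15).
S3: worse on unit cost (20 vs 15).
S4: worse on unit cost (58 vs 15).
S5: worse on unit cost (22 vs 15).
S6: worse on unit cost (45 vs 15).
S7: worse on unit cost (55 vs 15).
S8: worse on unit cost (24 vs 15).
No option dominates S2.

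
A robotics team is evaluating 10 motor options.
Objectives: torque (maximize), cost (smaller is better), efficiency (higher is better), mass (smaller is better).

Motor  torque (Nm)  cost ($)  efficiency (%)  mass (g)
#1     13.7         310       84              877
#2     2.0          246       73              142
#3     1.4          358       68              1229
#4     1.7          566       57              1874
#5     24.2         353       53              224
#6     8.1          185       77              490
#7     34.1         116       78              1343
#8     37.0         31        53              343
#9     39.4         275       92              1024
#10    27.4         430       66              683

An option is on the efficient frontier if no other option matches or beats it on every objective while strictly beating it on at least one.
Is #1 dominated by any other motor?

No

#2: worse on torque (2.0 vs 13.7).
#3: worse on torque (1.4 vs 13.7).
#4: worse on torque (1.7 vs 13.7).
#5: worse on cost (353 vs 310).
#6: worse on torque (8.1 vs 13.7).
#7: worse on efficiency (78 vs 84).
#8: worse on efficiency (53 vs 84).
#9: worse on mass (1024 vs 877).
#10: worse on cost (430 vs 310).
No option is at least as good as #1 on every objective and strictly better on one.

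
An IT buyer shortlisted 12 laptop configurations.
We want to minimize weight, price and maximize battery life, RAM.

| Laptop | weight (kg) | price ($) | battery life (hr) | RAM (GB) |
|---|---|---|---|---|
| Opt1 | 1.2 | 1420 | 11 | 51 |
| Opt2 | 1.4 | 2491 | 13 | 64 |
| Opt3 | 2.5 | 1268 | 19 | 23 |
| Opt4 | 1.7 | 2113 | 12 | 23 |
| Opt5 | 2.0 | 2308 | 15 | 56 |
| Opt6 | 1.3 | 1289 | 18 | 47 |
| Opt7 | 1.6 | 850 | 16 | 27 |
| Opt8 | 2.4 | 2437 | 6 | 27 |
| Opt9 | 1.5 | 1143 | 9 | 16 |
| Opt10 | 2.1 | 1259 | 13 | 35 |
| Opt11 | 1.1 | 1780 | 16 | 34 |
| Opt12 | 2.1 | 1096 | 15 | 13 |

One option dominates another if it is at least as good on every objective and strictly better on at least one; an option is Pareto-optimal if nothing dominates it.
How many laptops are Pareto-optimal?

Opt1: not dominated.
Opt2: not dominated (best RAM).
Opt3: not dominated (best battery life).
Opt4: dominated by Opt6 (weight 1.3≤1.7, price 1289≤2113, battery life 18≥12, RAM 47≥23).
Opt5: not dominated.
Opt6: not dominated.
Opt7: not dominated (best price).
Opt8: dominated by Opt1 (weight 1.2≤2.4, price 1420≤2437, battery life 11≥6, RAM 51≥27).
Opt9: not dominated.
Opt10: not dominated.
Opt11: not dominated (best weight).
Opt12: dominated by Opt7 (weight 1.6≤2.1, price 850≤1096, battery life 16≥15, RAM 27≥13).
Pareto-optimal: Opt1, Opt2, Opt3, Opt5, Opt6, Opt7, Opt9, Opt10, Opt11 → 9.

9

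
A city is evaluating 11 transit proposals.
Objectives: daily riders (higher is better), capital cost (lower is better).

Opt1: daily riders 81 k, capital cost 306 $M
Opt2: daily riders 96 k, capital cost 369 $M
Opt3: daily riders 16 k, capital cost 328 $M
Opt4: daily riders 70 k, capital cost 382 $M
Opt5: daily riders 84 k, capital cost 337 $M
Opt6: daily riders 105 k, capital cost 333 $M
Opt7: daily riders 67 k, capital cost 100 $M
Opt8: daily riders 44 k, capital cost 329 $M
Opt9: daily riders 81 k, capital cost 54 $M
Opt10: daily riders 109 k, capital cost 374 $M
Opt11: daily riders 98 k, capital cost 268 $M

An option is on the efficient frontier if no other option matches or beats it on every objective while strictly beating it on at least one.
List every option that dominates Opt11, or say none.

none

Opt1: worse on daily riders (81 vs 98).
Opt2: worse on daily riders (96 vs 98).
Opt3: worse on daily riders (16 vs 98).
Opt4: worse on daily riders (70 vs 98).
Opt5: worse on daily riders (84 vs 98).
Opt6: worse on capital cost (333 vs 268).
Opt7: worse on daily riders (67 vs 98).
Opt8: worse on daily riders (44 vs 98).
Opt9: worse on daily riders (81 vs 98).
Opt10: worse on capital cost (374 vs 268).
No option dominates Opt11.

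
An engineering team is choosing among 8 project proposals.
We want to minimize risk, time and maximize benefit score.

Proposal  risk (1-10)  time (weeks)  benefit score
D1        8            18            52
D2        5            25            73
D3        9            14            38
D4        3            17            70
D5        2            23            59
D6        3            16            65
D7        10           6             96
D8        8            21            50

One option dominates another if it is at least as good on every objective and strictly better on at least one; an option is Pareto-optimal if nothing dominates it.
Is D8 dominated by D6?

D6 vs D8: risk 3≤8, time 16≤21, benefit score 65≥50 — D6 is at least as good on every objective with at least one strict improvement.

Yes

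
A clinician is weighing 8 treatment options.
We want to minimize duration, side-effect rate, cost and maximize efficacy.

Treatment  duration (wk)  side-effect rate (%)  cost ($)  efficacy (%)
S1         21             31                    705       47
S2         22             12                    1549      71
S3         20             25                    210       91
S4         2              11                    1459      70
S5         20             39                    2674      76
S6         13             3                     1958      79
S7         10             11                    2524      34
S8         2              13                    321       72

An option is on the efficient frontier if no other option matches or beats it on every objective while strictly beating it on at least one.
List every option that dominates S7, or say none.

S4: duration 2≤10, side-effect rate 11≤11, cost 1459≤2524, efficacy 70≥34 — dominates S7.
Others (S1, S2, S3, S5, S6, S8) are each worse than S7 on at least one objective.

S4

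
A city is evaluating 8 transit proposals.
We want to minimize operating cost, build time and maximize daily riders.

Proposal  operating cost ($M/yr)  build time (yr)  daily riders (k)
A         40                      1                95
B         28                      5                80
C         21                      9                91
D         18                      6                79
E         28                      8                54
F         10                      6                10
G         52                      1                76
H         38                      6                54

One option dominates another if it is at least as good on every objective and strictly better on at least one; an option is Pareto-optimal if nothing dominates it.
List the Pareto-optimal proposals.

A, B, C, D, F

A: not dominated (best daily riders).
B: not dominated.
C: not dominated.
D: not dominated.
E: dominated by B (operating cost 28≤28, build time 5≤8, daily riders 80≥54).
F: not dominated (best operating cost).
G: dominated by A (operating cost 40≤52, build time 1≤1, daily riders 95≥76).
H: dominated by B (operating cost 28≤38, build time 5≤6, daily riders 80≥54).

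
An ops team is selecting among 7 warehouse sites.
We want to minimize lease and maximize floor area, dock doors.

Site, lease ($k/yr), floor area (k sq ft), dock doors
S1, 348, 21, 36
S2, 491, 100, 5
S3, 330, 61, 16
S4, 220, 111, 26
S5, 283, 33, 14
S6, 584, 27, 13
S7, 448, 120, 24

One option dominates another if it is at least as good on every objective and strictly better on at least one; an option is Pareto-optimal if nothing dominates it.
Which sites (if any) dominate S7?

none

S1: worse on floor area (21 vs 120).
S2: worse on lease (491 vs 448).
S3: worse on floor area (61 vs 120).
S4: worse on floor area (111 vs 120).
S5: worse on floor area (33 vs 120).
S6: worse on lease (584 vs 448).
No option dominates S7.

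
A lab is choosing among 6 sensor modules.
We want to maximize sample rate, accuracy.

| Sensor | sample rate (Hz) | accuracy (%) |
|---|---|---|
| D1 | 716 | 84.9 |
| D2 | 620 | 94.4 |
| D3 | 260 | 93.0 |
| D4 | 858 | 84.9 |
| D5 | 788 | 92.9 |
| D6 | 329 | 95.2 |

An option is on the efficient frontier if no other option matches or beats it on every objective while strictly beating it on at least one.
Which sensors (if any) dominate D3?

D2: sample rate 620≥260, accuracy 94.4≥93.0 — dominates D3.
D6: sample rate 329≥260, accuracy 95.2≥93.0 — dominates D3.
Others (D1, D4, D5) are each worse than D3 on at least one objective.

D2, D6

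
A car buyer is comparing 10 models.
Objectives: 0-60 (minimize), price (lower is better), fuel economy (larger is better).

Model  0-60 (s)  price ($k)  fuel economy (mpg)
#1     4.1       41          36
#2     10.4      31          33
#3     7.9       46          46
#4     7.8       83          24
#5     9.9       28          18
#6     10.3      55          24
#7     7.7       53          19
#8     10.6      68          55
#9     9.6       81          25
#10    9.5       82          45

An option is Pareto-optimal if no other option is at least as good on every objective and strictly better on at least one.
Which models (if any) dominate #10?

#3

#3: 0-60 7.9≤9.5, price 46≤82, fuel economy 46≥45 — dominates #10.
Others (#1, #2, #4, #5, #6, #7, #8, #9) are each worse than #10 on at least one objective.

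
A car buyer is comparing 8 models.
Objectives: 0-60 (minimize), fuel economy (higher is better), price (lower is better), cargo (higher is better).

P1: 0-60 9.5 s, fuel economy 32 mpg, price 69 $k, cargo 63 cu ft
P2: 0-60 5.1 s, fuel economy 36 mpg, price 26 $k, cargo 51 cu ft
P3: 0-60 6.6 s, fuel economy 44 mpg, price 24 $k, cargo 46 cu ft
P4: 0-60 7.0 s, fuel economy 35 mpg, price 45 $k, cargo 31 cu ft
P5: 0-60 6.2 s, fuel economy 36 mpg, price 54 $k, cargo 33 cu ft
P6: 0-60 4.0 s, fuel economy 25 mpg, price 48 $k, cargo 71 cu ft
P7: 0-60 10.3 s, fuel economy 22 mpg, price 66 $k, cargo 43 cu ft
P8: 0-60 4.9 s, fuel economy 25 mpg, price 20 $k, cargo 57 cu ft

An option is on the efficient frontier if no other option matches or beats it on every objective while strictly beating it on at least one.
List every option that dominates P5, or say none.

P2: 0-60 5.1≤6.2, fuel economy 36≥36, price 26≤54, cargo 51≥33 — dominates P5.
Others (P1, P3, P4, P6, P7, P8) are each worse than P5 on at least one objective.

P2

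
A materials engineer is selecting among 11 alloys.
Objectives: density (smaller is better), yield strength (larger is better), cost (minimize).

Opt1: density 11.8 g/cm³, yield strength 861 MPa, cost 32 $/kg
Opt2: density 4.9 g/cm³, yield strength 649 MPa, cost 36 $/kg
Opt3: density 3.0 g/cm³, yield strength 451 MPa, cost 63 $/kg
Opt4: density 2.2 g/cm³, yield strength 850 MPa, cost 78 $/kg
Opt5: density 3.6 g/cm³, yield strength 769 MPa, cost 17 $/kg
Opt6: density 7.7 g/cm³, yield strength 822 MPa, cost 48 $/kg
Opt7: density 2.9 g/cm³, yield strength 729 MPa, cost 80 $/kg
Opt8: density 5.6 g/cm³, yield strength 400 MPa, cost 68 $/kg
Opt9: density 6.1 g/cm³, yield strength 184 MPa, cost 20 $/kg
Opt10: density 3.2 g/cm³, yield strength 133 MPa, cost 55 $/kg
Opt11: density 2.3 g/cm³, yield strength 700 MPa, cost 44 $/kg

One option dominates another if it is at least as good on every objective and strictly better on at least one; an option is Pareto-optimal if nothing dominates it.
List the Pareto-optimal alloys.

Opt1, Opt4, Opt5, Opt6, Opt11

Opt1: not dominated (best yield strength).
Opt2: dominated by Opt5 (density 3.6≤4.9, yield strength 769≥649, cost 17≤36).
Opt3: dominated by Opt11 (density 2.3≤3.0, yield strength 700≥451, cost 44≤63).
Opt4: not dominated (best density).
Opt5: not dominated (best cost).
Opt6: not dominated.
Opt7: dominated by Opt4 (density 2.2≤2.9, yield strength 850≥729, cost 78≤80).
Opt8: dominated by Opt2 (density 4.9≤5.6, yield strength 649≥400, cost 36≤68).
Opt9: dominated by Opt5 (density 3.6≤6.1, yield strength 769≥184, cost 17≤20).
Opt10: dominated by Opt11 (density 2.3≤3.2, yield strength 700≥133, cost 44≤55).
Opt11: not dominated.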